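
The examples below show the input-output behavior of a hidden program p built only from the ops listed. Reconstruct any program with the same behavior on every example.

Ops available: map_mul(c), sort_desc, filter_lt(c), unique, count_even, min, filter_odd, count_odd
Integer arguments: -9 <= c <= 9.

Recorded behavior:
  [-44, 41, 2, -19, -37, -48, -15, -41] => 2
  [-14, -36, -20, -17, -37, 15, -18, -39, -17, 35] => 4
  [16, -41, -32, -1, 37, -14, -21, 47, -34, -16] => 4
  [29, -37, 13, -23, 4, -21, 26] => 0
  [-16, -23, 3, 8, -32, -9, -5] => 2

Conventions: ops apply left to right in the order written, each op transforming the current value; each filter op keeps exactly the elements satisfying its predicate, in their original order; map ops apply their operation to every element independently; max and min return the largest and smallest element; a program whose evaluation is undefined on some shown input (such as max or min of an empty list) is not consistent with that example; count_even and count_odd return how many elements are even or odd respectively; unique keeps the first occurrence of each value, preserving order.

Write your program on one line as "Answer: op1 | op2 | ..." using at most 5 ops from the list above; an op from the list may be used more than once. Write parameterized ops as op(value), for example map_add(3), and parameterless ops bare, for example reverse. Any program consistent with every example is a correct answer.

map_mul(3) | unique | filter_lt(1) | count_even

Check, running the answer program on each example:
  [-44, 41, 2, -19, -37, -48, -15, -41] -> [-132, 123, 6, -57, -111, -144, -45, -123] -> [-132, 123, 6, -57, -111, -144, -45, -123] -> [-132, -57, -111, -144, -45, -123] -> 2
  [-14, -36, -20, -17, -37, 15, -18, -39, -17, 35] -> [-42, -108, -60, -51, -111, 45, -54, -117, -51, 105] -> [-42, -108, -60, -51, -111, 45, -54, -117, 105] -> [-42, -108, -60, -51, -111, -54, -117] -> 4
  [16, -41, -32, -1, 37, -14, -21, 47, -34, -16] -> [48, -123, -96, -3, 111, -42, -63, 141, -102, -48] -> [48, -123, -96, -3, 111, -42, -63, 141, -102, -48] -> [-123, -96, -3, -42, -63, -102, -48] -> 4
  [29, -37, 13, -23, 4, -21, 26] -> [87, -111, 39, -69, 12, -63, 78] -> [87, -111, 39, -69, 12, -63, 78] -> [-111, -69, -63] -> 0
  [-16, -23, 3, 8, -32, -9, -5] -> [-48, -69, 9, 24, -96, -27, -15] -> [-48, -69, 9, 24, -96, -27, -15] -> [-48, -69, -96, -27, -15] -> 2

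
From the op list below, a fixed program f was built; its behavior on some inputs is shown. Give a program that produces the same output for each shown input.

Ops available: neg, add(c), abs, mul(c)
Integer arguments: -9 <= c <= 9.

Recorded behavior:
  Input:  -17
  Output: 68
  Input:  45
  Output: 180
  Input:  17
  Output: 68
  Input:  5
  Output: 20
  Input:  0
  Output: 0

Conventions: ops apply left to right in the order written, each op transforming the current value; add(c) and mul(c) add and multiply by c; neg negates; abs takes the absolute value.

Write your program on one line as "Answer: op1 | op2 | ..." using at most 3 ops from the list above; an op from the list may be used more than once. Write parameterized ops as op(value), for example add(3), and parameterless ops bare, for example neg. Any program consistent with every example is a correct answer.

abs | neg | mul(-4)

Check, running the answer program on each example:
  -17 -> 17 -> -17 -> 68
  45 -> 45 -> -45 -> 180
  17 -> 17 -> -17 -> 68
  5 -> 5 -> -5 -> 20
  0 -> 0 -> 0 -> 0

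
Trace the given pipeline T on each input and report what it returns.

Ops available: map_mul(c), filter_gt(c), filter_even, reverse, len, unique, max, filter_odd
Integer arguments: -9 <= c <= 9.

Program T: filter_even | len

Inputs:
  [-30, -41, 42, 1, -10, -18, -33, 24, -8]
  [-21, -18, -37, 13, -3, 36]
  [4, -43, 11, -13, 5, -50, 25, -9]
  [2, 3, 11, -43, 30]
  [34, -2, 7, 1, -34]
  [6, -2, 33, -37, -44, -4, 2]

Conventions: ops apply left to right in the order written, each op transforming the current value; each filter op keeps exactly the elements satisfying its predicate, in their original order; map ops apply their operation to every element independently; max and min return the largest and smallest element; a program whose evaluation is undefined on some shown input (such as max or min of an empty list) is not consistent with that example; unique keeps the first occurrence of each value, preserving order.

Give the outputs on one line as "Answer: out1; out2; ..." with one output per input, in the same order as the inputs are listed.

6; 2; 2; 2; 3; 5

Execution, op by op:
  [-30, -41, 42, 1, -10, -18, -33, 24, -8] -> [-30, 42, -10, -18, 24, -8] -> 6
  [-21, -18, -37, 13, -3, 36] -> [-18, 36] -> 2
  [4, -43, 11, -13, 5, -50, 25, -9] -> [4, -50] -> 2
  [2, 3, 11, -43, 30] -> [2, 30] -> 2
  [34, -2, 7, 1, -34] -> [34, -2, -34] -> 3
  [6, -2, 33, -37, -44, -4, 2] -> [6, -2, -44, -4, 2] -> 5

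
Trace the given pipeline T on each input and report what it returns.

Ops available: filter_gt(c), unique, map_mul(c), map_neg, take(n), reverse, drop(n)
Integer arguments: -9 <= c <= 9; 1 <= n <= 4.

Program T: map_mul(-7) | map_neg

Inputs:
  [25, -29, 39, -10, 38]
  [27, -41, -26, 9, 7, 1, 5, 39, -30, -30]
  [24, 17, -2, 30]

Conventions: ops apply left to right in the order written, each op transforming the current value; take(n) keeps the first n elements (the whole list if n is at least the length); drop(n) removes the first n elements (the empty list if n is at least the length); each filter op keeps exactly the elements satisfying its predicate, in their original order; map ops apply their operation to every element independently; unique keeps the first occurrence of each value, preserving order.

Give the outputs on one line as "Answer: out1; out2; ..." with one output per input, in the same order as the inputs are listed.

[175, -203, 273, -70, 266]; [189, -287, -182, 63, 49, 7, 35, 273, -210, -210]; [168, 119, -14, 210]

Execution, op by op:
  [25, -29, 39, -10, 38] -> [-175, 203, -273, 70, -266] -> [175, -203, 273, -70, 266]
  [27, -41, -26, 9, 7, 1, 5, 39, -30, -30] -> [-189, 287, 182, -63, -49, -7, -35, -273, 210, 210] -> [189, -287, -182, 63, 49, 7, 35, 273, -210, -210]
  [24, 17, -2, 30] -> [-168, -119, 14, -210] -> [168, 119, -14, 210]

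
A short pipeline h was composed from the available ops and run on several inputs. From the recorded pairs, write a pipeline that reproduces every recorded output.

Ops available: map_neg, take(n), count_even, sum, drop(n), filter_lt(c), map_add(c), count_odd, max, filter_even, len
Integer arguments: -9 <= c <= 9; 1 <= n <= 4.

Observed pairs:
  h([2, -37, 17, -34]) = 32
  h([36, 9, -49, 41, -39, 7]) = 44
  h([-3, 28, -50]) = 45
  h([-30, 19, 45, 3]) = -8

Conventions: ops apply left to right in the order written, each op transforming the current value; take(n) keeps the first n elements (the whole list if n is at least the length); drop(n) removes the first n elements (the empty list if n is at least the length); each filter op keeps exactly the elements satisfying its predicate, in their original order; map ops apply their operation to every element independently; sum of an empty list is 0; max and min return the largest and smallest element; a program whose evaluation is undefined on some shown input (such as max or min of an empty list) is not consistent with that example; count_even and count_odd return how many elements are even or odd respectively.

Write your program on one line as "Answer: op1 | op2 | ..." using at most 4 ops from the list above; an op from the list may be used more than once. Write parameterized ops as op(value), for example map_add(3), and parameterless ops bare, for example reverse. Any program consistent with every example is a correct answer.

map_add(5) | drop(1) | map_neg | max

Check, running the answer program on each example:
  [2, -37, 17, -34] -> [7, -32, 22, -29] -> [-32, 22, -29] -> [32, -22, 29] -> 32
  [36, 9, -49, 41, -39, 7] -> [41, 14, -44, 46, -34, 12] -> [14, -44, 46, -34, 12] -> [-14, 44, -46, 34, -12] -> 44
  [-3, 28, -50] -> [2, 33, -45] -> [33, -45] -> [-33, 45] -> 45
  [-30, 19, 45, 3] -> [-25, 24, 50, 8] -> [24, 50, 8] -> [-24, -50, -8] -> -8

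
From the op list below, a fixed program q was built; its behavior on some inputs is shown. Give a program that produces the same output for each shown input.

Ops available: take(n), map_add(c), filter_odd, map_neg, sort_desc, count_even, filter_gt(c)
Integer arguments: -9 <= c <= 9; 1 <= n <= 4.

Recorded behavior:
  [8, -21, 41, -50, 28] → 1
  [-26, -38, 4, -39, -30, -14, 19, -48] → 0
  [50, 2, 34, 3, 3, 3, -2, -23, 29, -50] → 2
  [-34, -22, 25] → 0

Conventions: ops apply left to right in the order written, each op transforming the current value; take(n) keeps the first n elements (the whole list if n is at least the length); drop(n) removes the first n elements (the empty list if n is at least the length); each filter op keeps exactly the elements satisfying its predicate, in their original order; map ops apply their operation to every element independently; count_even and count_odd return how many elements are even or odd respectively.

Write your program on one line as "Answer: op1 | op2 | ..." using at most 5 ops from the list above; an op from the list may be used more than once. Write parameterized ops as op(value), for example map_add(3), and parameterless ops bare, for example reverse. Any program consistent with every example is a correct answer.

sort_desc | take(2) | filter_gt(7) | count_even

Check, running the answer program on each example:
  [8, -21, 41, -50, 28] -> [41, 28, 8, -21, -50] -> [41, 28] -> [41, 28] -> 1
  [-26, -38, 4, -39, -30, -14, 19, -48] -> [19, 4, -14, -26, -30, -38, -39, -48] -> [19, 4] -> [19] -> 0
  [50, 2, 34, 3, 3, 3, -2, -23, 29, -50] -> [50, 34, 29, 3, 3, 3, 2, -2, -23, -50] -> [50, 34] -> [50, 34] -> 2
  [-34, -22, 25] -> [25, -22, -34] -> [25, -22] -> [25] -> 0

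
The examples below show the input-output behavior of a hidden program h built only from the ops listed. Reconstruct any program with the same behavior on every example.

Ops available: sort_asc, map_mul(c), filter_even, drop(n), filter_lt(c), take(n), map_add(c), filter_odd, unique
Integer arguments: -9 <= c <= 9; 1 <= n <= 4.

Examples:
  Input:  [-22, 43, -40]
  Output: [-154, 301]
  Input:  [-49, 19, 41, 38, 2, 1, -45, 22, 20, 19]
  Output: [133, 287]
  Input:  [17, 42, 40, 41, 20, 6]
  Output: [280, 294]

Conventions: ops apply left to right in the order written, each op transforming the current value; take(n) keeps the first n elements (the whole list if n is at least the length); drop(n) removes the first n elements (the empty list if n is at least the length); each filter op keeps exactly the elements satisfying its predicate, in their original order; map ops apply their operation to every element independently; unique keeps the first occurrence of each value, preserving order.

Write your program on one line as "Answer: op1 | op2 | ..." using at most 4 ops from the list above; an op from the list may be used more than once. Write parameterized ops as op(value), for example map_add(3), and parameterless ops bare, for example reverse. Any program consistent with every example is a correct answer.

take(3) | map_mul(7) | sort_asc | drop(1)

Check, running the answer program on each example:
  [-22, 43, -40] -> [-22, 43, -40] -> [-154, 301, -280] -> [-280, -154, 301] -> [-154, 301]
  [-49, 19, 41, 38, 2, 1, -45, 22, 20, 19] -> [-49, 19, 41] -> [-343, 133, 287] -> [-343, 133, 287] -> [133, 287]
  [17, 42, 40, 41, 20, 6] -> [17, 42, 40] -> [119, 294, 280] -> [119, 280, 294] -> [280, 294]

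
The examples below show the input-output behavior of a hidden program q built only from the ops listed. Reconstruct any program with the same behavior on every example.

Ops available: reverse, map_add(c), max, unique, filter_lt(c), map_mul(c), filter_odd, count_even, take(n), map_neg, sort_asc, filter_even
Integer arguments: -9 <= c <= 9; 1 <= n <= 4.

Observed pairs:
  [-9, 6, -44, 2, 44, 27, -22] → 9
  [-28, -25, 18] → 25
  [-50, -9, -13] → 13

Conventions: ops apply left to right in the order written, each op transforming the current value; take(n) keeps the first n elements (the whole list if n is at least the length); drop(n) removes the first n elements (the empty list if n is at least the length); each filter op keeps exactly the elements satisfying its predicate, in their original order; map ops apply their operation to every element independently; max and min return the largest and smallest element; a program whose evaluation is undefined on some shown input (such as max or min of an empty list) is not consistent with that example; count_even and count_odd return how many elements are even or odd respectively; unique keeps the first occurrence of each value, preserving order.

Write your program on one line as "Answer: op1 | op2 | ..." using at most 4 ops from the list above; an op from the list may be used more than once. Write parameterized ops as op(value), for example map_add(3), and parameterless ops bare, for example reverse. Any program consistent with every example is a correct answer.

filter_odd | reverse | map_neg | max

Check, running the answer program on each example:
  [-9, 6, -44, 2, 44, 27, -22] -> [-9, 27] -> [27, -9] -> [-27, 9] -> 9
  [-28, -25, 18] -> [-25] -> [-25] -> [25] -> 25
  [-50, -9, -13] -> [-9, -13] -> [-13, -9] -> [13, 9] -> 13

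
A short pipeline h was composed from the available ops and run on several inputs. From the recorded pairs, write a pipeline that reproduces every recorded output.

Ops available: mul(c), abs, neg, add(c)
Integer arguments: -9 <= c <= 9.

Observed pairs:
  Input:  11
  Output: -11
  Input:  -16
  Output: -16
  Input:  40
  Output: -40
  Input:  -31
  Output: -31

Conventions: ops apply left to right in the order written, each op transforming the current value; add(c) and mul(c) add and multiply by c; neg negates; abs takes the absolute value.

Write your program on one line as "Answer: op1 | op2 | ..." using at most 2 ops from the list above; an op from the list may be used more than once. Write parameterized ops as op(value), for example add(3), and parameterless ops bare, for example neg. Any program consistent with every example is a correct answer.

abs | neg

Check, running the answer program on each example:
  11 -> 11 -> -11
  -16 -> 16 -> -16
  40 -> 40 -> -40
  -31 -> 31 -> -31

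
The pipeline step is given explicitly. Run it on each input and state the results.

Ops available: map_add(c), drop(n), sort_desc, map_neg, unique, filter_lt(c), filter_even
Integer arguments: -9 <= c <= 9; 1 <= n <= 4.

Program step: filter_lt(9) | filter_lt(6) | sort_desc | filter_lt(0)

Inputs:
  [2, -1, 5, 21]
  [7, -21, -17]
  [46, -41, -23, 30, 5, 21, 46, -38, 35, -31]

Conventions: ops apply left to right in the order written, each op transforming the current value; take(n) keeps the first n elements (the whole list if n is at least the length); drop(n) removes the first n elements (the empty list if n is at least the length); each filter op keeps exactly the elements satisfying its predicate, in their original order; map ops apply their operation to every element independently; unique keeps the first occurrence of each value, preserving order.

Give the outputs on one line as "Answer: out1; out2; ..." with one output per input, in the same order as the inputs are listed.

[-1]; [-17, -21]; [-23, -31, -38, -41]

Execution, op by op:
  [2, -1, 5, 21] -> [2, -1, 5] -> [2, -1, 5] -> [5, 2, -1] -> [-1]
  [7, -21, -17] -> [7, -21, -17] -> [-21, -17] -> [-17, -21] -> [-17, -21]
  [46, -41, -23, 30, 5, 21, 46, -38, 35, -31] -> [-41, -23, 5, -38, -31] -> [-41, -23, 5, -38, -31] -> [5, -23, -31, -38, -41] -> [-23, -31, -38, -41]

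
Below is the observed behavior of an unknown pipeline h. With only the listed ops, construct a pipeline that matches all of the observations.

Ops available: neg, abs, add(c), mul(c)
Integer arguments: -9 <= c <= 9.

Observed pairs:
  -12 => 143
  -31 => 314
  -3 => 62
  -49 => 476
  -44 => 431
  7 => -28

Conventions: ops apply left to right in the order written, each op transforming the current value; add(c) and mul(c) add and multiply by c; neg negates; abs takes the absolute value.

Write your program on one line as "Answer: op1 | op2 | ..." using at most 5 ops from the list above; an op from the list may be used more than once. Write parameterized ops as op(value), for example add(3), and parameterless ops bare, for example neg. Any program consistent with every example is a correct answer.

add(-3) | neg | mul(-9) | add(-8) | neg

Check, running the answer program on each example:
  -12 -> -15 -> 15 -> -135 -> -143 -> 143
  -31 -> -34 -> 34 -> -306 -> -314 -> 314
  -3 -> -6 -> 6 -> -54 -> -62 -> 62
  -49 -> -52 -> 52 -> -468 -> -476 -> 476
  -44 -> -47 -> 47 -> -423 -> -431 -> 431
  7 -> 4 -> -4 -> 36 -> 28 -> -28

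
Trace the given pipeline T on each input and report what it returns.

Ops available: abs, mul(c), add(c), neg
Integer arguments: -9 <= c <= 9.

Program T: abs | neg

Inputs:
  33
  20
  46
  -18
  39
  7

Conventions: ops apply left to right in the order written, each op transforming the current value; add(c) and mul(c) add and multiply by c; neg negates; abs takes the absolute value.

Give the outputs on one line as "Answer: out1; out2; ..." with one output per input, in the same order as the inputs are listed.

-33; -20; -46; -18; -39; -7

Execution, op by op:
  33 -> 33 -> -33
  20 -> 20 -> -20
  46 -> 46 -> -46
  -18 -> 18 -> -18
  39 -> 39 -> -39
  7 -> 7 -> -7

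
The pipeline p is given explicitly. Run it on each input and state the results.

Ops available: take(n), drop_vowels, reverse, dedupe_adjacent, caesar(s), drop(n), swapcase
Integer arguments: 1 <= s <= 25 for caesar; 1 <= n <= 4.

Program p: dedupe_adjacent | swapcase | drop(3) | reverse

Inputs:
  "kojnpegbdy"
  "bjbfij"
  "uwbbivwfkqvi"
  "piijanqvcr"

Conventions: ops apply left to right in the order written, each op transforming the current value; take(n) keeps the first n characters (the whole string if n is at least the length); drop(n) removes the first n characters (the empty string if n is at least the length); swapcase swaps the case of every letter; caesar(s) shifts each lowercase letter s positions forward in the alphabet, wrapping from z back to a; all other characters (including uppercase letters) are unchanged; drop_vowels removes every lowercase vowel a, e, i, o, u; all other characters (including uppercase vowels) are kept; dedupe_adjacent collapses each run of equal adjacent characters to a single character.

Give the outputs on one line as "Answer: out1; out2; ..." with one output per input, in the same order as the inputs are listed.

Execution, op by op:
  "kojnpegbdy" -> "kojnpegbdy" -> "KOJNPEGBDY" -> "NPEGBDY" -> "YDBGEPN"
  "bjbfij" -> "bjbfij" -> "BJBFIJ" -> "FIJ" -> "JIF"
  "uwbbivwfkqvi" -> "uwbivwfkqvi" -> "UWBIVWFKQVI" -> "IVWFKQVI" -> "IVQKFWVI"
  "piijanqvcr" -> "pijanqvcr" -> "PIJANQVCR" -> "ANQVCR" -> "RCVQNA"

"YDBGEPN"; "JIF"; "IVQKFWVI"; "RCVQNA"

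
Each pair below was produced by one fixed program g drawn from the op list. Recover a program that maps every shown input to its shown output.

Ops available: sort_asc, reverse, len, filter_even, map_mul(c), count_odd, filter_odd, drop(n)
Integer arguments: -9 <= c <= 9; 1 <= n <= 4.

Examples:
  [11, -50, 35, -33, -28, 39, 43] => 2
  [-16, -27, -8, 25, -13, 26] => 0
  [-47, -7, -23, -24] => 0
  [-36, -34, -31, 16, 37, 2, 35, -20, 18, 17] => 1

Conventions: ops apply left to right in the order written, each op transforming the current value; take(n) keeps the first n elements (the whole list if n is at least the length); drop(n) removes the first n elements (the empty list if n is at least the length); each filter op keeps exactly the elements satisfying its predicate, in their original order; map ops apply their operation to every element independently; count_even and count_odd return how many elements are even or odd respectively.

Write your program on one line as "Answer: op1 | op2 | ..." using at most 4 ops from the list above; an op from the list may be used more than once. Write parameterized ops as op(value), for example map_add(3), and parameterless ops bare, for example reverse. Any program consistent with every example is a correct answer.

filter_odd | drop(3) | count_odd

Check, running the answer program on each example:
  [11, -50, 35, -33, -28, 39, 43] -> [11, 35, -33, 39, 43] -> [39, 43] -> 2
  [-16, -27, -8, 25, -13, 26] -> [-27, 25, -13] -> [] -> 0
  [-47, -7, -23, -24] -> [-47, -7, -23] -> [] -> 0
  [-36, -34, -31, 16, 37, 2, 35, -20, 18, 17] -> [-31, 37, 35, 17] -> [17] -> 1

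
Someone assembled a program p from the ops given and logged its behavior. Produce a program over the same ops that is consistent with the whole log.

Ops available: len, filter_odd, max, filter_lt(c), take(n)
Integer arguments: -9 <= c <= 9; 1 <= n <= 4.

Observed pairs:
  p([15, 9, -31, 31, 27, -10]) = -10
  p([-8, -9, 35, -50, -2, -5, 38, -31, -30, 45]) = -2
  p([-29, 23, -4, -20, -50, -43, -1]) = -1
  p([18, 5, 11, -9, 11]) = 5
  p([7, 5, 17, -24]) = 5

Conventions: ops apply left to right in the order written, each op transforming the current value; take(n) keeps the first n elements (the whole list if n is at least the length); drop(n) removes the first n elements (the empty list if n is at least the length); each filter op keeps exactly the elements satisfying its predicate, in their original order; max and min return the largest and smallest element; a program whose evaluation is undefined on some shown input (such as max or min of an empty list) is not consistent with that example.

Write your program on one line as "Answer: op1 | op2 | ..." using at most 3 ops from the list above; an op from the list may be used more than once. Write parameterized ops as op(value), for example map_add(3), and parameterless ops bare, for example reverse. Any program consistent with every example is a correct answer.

filter_lt(6) | max

Check, running the answer program on each example:
  [15, 9, -31, 31, 27, -10] -> [-31, -10] -> -10
  [-8, -9, 35, -50, -2, -5, 38, -31, -30, 45] -> [-8, -9, -50, -2, -5, -31, -30] -> -2
  [-29, 23, -4, -20, -50, -43, -1] -> [-29, -4, -20, -50, -43, -1] -> -1
  [18, 5, 11, -9, 11] -> [5, -9] -> 5
  [7, 5, 17, -24] -> [5, -24] -> 5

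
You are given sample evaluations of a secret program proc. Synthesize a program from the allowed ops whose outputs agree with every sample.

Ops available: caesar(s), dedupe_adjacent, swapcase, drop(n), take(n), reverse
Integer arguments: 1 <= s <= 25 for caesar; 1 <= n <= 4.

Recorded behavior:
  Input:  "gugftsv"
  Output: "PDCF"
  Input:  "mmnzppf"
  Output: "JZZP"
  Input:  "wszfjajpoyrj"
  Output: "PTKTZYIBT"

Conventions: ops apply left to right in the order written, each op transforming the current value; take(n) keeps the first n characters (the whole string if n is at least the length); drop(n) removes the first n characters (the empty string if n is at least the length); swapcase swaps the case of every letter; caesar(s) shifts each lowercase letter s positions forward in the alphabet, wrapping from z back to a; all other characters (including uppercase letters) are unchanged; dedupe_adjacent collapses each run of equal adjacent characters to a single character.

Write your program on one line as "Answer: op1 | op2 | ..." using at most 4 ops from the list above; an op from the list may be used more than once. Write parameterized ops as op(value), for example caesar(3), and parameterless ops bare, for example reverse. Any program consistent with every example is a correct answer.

caesar(10) | drop(2) | drop(1) | swapcase

Check, running the answer program on each example:
  "gugftsv" -> "qeqpdcf" -> "qpdcf" -> "pdcf" -> "PDCF"
  "mmnzppf" -> "wwxjzzp" -> "xjzzp" -> "jzzp" -> "JZZP"
  "wszfjajpoyrj" -> "gcjptktzyibt" -> "jptktzyibt" -> "ptktzyibt" -> "PTKTZYIBT"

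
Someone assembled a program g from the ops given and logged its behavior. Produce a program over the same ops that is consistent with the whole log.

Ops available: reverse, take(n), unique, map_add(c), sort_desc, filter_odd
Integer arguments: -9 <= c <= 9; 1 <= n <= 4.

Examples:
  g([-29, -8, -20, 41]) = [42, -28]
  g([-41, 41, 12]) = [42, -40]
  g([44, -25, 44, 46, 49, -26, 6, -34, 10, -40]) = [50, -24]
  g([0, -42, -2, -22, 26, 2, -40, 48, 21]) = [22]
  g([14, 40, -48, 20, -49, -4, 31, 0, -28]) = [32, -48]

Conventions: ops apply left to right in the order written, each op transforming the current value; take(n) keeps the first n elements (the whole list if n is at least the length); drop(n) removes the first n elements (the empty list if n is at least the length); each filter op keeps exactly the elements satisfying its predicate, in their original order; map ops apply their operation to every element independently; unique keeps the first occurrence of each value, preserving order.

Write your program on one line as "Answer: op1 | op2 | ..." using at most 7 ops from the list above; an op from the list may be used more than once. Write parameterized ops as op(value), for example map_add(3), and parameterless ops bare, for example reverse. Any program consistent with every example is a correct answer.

reverse | sort_desc | unique | filter_odd | map_add(-4) | map_add(5)

Check, running the answer program on each example:
  [-29, -8, -20, 41] -> [41, -20, -8, -29] -> [41, -8, -20, -29] -> [41, -8, -20, -29] -> [41, -29] -> [37, -33] -> [42, -28]
  [-41, 41, 12] -> [12, 41, -41] -> [41, 12, -41] -> [41, 12, -41] -> [41, -41] -> [37, -45] -> [42, -40]
  [44, -25, 44, 46, 49, -26, 6, -34, 10, -40] -> [-40, 10, -34, 6, -26, 49, 46, 44, -25, 44] -> [49, 46, 44, 44, 10, 6, -25, -26, -34, -40] -> [49, 46, 44, 10, 6, -25, -26, -34, -40] -> [49, -25] -> [45, -29] -> [50, -24]
  [0, -42, -2, -22, 26, 2, -40, 48, 21] -> [21, 48, -40, 2, 26, -22, -2, -42, 0] -> [48, 26, 21, 2, 0, -2, -22, -40, -42] -> [48, 26, 21, 2, 0, -2, -22, -40, -42] -> [21] -> [17] -> [22]
  [14, 40, -48, 20, -49, -4, 31, 0, -28] -> [-28, 0, 31, -4, -49, 20, -48, 40, 14] -> [40, 31, 20, 14, 0, -4, -28, -48, -49] -> [40, 31, 20, 14, 0, -4, -28, -48, -49] -> [31, -49] -> [27, -53] -> [32, -48]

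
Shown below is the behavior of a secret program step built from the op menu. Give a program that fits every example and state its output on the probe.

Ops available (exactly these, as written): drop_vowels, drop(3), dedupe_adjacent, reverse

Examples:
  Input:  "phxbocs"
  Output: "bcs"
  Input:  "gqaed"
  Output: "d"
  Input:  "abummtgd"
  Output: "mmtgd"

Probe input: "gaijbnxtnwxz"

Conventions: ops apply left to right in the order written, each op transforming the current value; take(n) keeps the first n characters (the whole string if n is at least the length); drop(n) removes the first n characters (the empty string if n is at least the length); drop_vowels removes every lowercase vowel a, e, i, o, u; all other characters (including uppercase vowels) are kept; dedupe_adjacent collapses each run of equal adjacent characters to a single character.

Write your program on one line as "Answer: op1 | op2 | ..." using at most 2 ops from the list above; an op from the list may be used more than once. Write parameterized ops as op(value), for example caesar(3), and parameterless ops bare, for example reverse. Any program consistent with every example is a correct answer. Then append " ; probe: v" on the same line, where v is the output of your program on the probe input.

drop(3) | drop_vowels ; probe: "jbnxtnwxz"

Check, running the answer program on each example:
  "phxbocs" -> "bocs" -> "bcs"
  "gqaed" -> "ed" -> "d"
  "abummtgd" -> "mmtgd" -> "mmtgd"
  probe: "gaijbnxtnwxz" -> "jbnxtnwxz" -> "jbnxtnwxz"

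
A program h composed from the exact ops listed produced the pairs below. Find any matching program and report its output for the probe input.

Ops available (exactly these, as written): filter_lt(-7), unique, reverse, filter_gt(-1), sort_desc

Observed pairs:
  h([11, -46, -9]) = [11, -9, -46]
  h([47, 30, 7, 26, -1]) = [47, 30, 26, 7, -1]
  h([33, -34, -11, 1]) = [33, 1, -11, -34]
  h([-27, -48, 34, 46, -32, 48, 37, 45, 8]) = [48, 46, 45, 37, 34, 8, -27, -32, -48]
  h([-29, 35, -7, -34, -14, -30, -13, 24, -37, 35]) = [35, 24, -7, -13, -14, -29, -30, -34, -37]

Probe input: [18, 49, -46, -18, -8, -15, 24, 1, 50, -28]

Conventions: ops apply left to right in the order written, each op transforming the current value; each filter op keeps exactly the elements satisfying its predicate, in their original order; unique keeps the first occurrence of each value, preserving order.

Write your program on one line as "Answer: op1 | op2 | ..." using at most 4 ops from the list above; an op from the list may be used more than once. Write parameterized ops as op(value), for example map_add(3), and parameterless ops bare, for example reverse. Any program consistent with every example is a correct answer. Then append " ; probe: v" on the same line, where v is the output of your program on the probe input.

reverse | unique | sort_desc ; probe: [50, 49, 24, 18, 1, -8, -15, -18, -28, -46]

Check, running the answer program on each example:
  [11, -46, -9] -> [-9, -46, 11] -> [-9, -46, 11] -> [11, -9, -46]
  [47, 30, 7, 26, -1] -> [-1, 26, 7, 30, 47] -> [-1, 26, 7, 30, 47] -> [47, 30, 26, 7, -1]
  [33, -34, -11, 1] -> [1, -11, -34, 33] -> [1, -11, -34, 33] -> [33, 1, -11, -34]
  [-27, -48, 34, 46, -32, 48, 37, 45, 8] -> [8, 45, 37, 48, -32, 46, 34, -48, -27] -> [8, 45, 37, 48, -32, 46, 34, -48, -27] -> [48, 46, 45, 37, 34, 8, -27, -32, -48]
  [-29, 35, -7, -34, -14, -30, -13, 24, -37, 35] -> [35, -37, 24, -13, -30, -14, -34, -7, 35, -29] -> [35, -37, 24, -13, -30, -14, -34, -7, -29] -> [35, 24, -7, -13, -14, -29, -30, -34, -37]
  probe: [18, 49, -46, -18, -8, -15, 24, 1, 50, -28] -> [-28, 50, 1, 24, -15, -8, -18, -46, 49, 18] -> [-28, 50, 1, 24, -15, -8, -18, -46, 49, 18] -> [50, 49, 24, 18, 1, -8, -15, -18, -28, -46]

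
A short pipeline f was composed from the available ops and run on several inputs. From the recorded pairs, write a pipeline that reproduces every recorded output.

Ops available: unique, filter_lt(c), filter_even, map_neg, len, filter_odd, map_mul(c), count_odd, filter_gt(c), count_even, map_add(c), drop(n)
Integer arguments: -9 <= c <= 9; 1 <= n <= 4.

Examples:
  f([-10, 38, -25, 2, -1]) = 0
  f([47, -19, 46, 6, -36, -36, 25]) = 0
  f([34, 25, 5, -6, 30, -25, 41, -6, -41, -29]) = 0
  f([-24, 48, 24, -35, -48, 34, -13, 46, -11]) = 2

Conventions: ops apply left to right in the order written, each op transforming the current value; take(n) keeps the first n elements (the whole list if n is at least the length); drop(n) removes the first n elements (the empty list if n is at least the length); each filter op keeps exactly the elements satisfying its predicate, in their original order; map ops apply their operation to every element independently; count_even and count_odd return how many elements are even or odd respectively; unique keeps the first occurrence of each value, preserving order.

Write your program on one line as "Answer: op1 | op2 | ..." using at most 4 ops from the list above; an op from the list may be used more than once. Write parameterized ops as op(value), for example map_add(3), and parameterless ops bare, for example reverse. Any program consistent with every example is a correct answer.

map_mul(3) | filter_even | drop(4) | len

Check, running the answer program on each example:
  [-10, 38, -25, 2, -1] -> [-30, 114, -75, 6, -3] -> [-30, 114, 6] -> [] -> 0
  [47, -19, 46, 6, -36, -36, 25] -> [141, -57, 138, 18, -108, -108, 75] -> [138, 18, -108, -108] -> [] -> 0
  [34, 25, 5, -6, 30, -25, 41, -6, -41, -29] -> [102, 75, 15, -18, 90, -75, 123, -18, -123, -87] -> [102, -18, 90, -18] -> [] -> 0
  [-24, 48, 24, -35, -48, 34, -13, 46, -11] -> [-72, 144, 72, -105, -144, 102, -39, 138, -33] -> [-72, 144, 72, -144, 102, 138] -> [102, 138] -> 2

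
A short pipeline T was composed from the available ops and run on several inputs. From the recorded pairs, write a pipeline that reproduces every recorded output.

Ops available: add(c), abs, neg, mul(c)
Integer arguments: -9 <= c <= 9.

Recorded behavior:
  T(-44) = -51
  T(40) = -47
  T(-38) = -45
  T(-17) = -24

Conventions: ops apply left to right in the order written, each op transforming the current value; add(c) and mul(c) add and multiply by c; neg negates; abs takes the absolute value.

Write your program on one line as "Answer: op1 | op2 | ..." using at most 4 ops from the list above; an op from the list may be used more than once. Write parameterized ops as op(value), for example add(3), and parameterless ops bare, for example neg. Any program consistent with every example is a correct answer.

abs | add(7) | neg

Check, running the answer program on each example:
  -44 -> 44 -> 51 -> -51
  40 -> 40 -> 47 -> -47
  -38 -> 38 -> 45 -> -45
  -17 -> 17 -> 24 -> -24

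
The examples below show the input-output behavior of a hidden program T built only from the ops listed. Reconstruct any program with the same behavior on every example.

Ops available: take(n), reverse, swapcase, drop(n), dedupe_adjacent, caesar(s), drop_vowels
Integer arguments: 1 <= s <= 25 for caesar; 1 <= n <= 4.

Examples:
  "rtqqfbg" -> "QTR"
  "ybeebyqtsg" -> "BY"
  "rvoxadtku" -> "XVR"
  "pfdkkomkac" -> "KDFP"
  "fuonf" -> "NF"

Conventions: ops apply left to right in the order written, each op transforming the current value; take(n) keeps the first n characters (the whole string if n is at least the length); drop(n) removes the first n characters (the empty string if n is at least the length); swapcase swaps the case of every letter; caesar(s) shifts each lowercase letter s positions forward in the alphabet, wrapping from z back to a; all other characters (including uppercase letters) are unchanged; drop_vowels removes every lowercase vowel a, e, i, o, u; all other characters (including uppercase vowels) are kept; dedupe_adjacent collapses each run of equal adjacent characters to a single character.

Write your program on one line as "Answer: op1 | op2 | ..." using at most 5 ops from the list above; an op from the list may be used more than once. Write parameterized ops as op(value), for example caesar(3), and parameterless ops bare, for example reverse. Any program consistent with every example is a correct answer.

take(4) | dedupe_adjacent | drop_vowels | swapcase | reverse

Check, running the answer program on each example:
  "rtqqfbg" -> "rtqq" -> "rtq" -> "rtq" -> "RTQ" -> "QTR"
  "ybeebyqtsg" -> "ybee" -> "ybe" -> "yb" -> "YB" -> "BY"
  "rvoxadtku" -> "rvox" -> "rvox" -> "rvx" -> "RVX" -> "XVR"
  "pfdkkomkac" -> "pfdk" -> "pfdk" -> "pfdk" -> "PFDK" -> "KDFP"
  "fuonf" -> "fuon" -> "fuon" -> "fn" -> "FN" -> "NF"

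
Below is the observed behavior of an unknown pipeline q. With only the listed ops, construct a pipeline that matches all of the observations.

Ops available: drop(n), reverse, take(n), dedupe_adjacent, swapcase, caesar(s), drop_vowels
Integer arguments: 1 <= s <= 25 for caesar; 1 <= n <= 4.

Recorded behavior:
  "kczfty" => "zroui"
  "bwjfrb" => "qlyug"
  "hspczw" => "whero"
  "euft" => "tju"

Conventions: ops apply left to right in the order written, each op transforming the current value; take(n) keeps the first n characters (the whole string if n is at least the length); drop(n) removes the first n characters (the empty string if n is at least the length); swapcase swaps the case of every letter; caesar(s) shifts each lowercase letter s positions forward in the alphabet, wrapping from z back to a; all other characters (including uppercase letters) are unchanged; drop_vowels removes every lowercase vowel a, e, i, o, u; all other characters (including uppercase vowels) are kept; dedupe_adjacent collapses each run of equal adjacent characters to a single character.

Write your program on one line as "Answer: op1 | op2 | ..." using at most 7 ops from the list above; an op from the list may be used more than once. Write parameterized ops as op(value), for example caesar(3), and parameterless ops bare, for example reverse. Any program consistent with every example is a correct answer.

swapcase | reverse | swapcase | drop(1) | caesar(15) | reverse

Check, running the answer program on each example:
  "kczfty" -> "KCZFTY" -> "YTFZCK" -> "ytfzck" -> "tfzck" -> "iuorz" -> "zroui"
  "bwjfrb" -> "BWJFRB" -> "BRFJWB" -> "brfjwb" -> "rfjwb" -> "guylq" -> "qlyug"
  "hspczw" -> "HSPCZW" -> "WZCPSH" -> "wzcpsh" -> "zcpsh" -> "orehw" -> "whero"
  "euft" -> "EUFT" -> "TFUE" -> "tfue" -> "fue" -> "ujt" -> "tju"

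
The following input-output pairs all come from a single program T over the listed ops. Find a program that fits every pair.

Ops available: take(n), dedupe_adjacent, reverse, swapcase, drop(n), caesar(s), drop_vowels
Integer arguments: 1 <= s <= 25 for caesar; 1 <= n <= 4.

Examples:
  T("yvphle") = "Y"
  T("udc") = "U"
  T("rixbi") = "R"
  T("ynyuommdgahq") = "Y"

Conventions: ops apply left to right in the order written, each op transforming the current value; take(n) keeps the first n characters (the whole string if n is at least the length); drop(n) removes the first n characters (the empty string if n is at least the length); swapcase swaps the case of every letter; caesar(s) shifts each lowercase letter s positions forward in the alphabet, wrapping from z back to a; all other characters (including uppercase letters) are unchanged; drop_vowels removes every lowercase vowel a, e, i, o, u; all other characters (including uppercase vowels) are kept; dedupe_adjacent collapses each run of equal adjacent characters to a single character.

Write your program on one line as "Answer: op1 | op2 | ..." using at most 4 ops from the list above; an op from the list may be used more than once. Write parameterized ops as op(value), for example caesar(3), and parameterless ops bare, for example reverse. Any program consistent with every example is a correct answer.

dedupe_adjacent | take(1) | swapcase

Check, running the answer program on each example:
  "yvphle" -> "yvphle" -> "y" -> "Y"
  "udc" -> "udc" -> "u" -> "U"
  "rixbi" -> "rixbi" -> "r" -> "R"
  "ynyuommdgahq" -> "ynyuomdgahq" -> "y" -> "Y"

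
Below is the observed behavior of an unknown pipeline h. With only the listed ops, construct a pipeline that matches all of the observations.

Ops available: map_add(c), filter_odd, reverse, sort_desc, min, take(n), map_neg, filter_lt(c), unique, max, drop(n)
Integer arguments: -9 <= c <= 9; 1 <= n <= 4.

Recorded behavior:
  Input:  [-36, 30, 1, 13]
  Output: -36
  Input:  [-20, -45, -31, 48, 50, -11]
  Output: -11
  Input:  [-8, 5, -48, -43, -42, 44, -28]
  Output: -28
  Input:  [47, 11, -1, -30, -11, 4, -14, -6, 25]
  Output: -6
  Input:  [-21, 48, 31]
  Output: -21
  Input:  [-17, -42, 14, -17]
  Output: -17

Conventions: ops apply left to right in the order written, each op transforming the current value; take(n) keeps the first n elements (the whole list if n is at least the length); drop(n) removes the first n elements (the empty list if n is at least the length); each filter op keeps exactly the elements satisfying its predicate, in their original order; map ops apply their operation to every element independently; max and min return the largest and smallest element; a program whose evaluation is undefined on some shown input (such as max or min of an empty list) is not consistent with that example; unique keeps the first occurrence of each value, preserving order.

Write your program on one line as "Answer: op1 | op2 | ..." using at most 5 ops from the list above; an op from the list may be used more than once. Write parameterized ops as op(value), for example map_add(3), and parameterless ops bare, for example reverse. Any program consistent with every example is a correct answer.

filter_lt(0) | reverse | take(2) | max

Check, running the answer program on each example:
  [-36, 30, 1, 13] -> [-36] -> [-36] -> [-36] -> -36
  [-20, -45, -31, 48, 50, -11] -> [-20, -45, -31, -11] -> [-11, -31, -45, -20] -> [-11, -31] -> -11
  [-8, 5, -48, -43, -42, 44, -28] -> [-8, -48, -43, -42, -28] -> [-28, -42, -43, -48, -8] -> [-28, -42] -> -28
  [47, 11, -1, -30, -11, 4, -14, -6, 25] -> [-1, -30, -11, -14, -6] -> [-6, -14, -11, -30, -1] -> [-6, -14] -> -6
  [-21, 48, 31] -> [-21] -> [-21] -> [-21] -> -21
  [-17, -42, 14, -17] -> [-17, -42, -17] -> [-17, -42, -17] -> [-17, -42] -> -17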